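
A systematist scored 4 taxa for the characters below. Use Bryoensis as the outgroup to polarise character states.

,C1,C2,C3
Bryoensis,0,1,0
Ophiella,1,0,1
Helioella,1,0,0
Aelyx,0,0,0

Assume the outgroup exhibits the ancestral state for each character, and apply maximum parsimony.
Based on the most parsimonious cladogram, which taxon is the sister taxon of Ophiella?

Character polarity is set by the outgroup: the derived state is whichever differs from the outgroup's state, so for C2 the derived state is '0', and for the remaining characters it is '1'.
C1 (derived state '1') is shared by Helioella and Ophiella — a synapomorphy uniting that clade.
C2 (derived state '0') is shared by all ingroup taxa — unites the whole ingroup.
C3 (derived state '1') is unique to Ophiella (autapomorphy; uninformative for grouping).
Most parsimonious ingroup topology: ((Ophiella,Helioella),Aelyx).
Ophiella and Helioella form a cherry on this tree, so they are sister taxa.

Helioella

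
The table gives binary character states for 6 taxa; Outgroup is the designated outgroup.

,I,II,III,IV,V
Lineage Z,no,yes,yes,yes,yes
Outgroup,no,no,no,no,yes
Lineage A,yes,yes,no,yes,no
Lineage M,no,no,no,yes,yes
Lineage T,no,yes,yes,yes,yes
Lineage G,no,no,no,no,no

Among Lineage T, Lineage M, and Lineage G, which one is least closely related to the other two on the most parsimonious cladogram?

Lineage G

Character polarity is set by the outgroup: the derived state is whichever differs from the outgroup's state, so for V the derived state is 'no', and for the remaining characters it is 'yes'.
I: derived state 'yes' in Lineage A only — an autapomorphy, so it tells us nothing about relationships among taxa.
II: derived state 'yes' in Lineage A, Lineage T, and Lineage Z only — synapomorphy for {Lineage A, Lineage T, Lineage Z}.
Only Lineage T and Lineage Z show the derived state 'yes' for III, supporting them as a clade.
IV: derived state 'yes' in Lineage A, Lineage M, Lineage T, and Lineage Z only — synapomorphy for {Lineage A, Lineage M, Lineage T, Lineage Z}.
V (state 'no') occurs in Lineage A and Lineage G but conflicts with the nesting implied by the other characters — most parsimoniously interpreted as homoplasy.
Most parsimonious ingroup topology: (Lineage G,(((Lineage T,Lineage Z),Lineage A),Lineage M)).
Lineage T and Lineage M share a more recent common ancestor with each other than either does with Lineage G, so Lineage G is the least closely related of the three.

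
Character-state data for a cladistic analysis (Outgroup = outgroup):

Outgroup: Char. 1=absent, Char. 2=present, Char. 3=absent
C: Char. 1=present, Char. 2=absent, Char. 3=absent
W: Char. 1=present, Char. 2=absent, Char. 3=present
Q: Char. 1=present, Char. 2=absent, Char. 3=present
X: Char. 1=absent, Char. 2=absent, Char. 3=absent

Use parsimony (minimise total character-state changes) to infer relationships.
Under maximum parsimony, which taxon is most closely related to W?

Character polarity is set by the outgroup: the derived state is whichever differs from the outgroup's state, so for Char. 2 the derived state is 'absent', and for the remaining characters it is 'present'.
Only C, Q, and W show the derived state 'present' for Char. 1, supporting them as a clade.
Char. 2 (derived state 'absent') is shared by all ingroup taxa — unites the whole ingroup.
Char. 3 (derived state 'present') is shared by Q and W — a synapomorphy uniting that clade.
Most parsimonious ingroup topology: ((C,(W,Q)),X).
W and Q form a cherry on this tree, so they are sister taxa.

Q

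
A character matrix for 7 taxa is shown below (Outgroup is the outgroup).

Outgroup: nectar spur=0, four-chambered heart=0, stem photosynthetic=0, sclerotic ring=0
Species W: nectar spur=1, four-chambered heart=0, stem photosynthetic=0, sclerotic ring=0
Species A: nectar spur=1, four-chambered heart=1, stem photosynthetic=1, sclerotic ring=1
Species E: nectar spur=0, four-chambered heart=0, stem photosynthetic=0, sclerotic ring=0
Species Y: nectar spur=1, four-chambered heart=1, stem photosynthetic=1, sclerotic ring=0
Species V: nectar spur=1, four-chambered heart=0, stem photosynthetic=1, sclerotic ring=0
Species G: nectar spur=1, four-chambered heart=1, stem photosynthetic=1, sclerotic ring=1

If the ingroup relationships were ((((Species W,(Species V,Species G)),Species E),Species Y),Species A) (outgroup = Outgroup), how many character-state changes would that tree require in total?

10

Map each character onto ((((Species W,(Species V,Species G)),Species E),Species Y),Species A) (rooted by Outgroup) and count the minimum state changes it requires (Fitch parsimony):
nectar spur: 2; four-chambered heart: 3; stem photosynthetic: 3; sclerotic ring: 2.
Total tree length = 10.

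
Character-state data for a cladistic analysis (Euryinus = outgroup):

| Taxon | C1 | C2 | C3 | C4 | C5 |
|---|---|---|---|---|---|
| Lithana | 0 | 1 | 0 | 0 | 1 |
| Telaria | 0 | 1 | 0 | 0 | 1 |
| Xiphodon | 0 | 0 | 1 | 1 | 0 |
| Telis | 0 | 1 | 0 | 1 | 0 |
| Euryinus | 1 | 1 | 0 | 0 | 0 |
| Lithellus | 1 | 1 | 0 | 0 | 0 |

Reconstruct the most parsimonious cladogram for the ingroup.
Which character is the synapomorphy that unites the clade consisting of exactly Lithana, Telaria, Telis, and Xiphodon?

Character polarity is set by the outgroup: the derived state is whichever differs from the outgroup's state, so for C1, C2 the derived state is '0', and for the remaining characters it is '1'.
Only Lithana, Telaria, Telis, and Xiphodon show the derived state '0' for C1, supporting them as a clade.
C2 (derived state '0') is unique to Xiphodon (autapomorphy; uninformative for grouping).
C3 (derived state '1') is unique to Xiphodon (autapomorphy; uninformative for grouping).
C4 (derived state '1') is shared by Telis and Xiphodon — a synapomorphy uniting that clade.
Only Lithana and Telaria show the derived state '1' for C5, supporting them as a clade.
Most parsimonious ingroup topology: (((Telaria,Lithana),(Telis,Xiphodon)),Lithellus).
The clade {Lithana, Telaria, Telis, Xiphodon} is supported by C1: its derived state '0' occurs in exactly those taxa and in no other taxon (including the outgroup).

C1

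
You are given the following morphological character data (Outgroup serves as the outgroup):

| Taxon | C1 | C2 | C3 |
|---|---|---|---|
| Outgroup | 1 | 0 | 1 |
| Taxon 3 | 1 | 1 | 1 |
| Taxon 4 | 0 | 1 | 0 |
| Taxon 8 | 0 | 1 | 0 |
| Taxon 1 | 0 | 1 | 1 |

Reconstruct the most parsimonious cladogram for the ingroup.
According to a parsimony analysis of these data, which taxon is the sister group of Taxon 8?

Taxon 4

Character polarity is set by the outgroup: the derived state is whichever differs from the outgroup's state, so for C1, C3 the derived state is '0', and for the remaining characters it is '1'.
Only Taxon 1, Taxon 4, and Taxon 8 show the derived state '0' for C1, supporting them as a clade.
All ingroup taxa share the derived state '1' for C2; it defines the ingroup but does not resolve relationships within it.
C3: derived state '0' in Taxon 4 and Taxon 8 only — synapomorphy for {Taxon 4, Taxon 8}.
Most parsimonious ingroup topology: (Taxon 3,((Taxon 4,Taxon 8),Taxon 1)).
Taxon 8 and Taxon 4 form a cherry on this tree, so they are sister taxa.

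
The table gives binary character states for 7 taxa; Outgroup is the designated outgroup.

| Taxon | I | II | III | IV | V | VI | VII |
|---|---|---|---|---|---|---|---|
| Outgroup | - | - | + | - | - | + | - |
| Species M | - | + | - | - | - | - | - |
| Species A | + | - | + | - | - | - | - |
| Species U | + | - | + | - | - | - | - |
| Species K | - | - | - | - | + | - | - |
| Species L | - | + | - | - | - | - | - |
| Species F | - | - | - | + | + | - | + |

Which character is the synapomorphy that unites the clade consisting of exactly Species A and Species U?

I

Character polarity is set by the outgroup: the derived state is whichever differs from the outgroup's state, so for III, VI the derived state is '-', and for the remaining characters it is '+'.
I (derived state '+') is shared by Species A and Species U — a synapomorphy uniting that clade.
II: derived state '+' in Species L and Species M only — synapomorphy for {Species L, Species M}.
Only Species F, Species K, Species L, and Species M show the derived state '-' for III, supporting them as a clade.
IV: derived state '+' in Species F only — an autapomorphy, so it tells us nothing about relationships among taxa.
V: derived state '+' in Species F and Species K only — synapomorphy for {Species F, Species K}.
All ingroup taxa share the derived state '-' for VI; it defines the ingroup but does not resolve relationships within it.
VII: derived state '+' in Species F only — an autapomorphy, so it tells us nothing about relationships among taxa.
Most parsimonious ingroup topology: (((Species M,Species L),(Species K,Species F)),(Species A,Species U)).
The clade {Species A, Species U} is supported by I: its derived state '+' occurs in exactly those taxa and in no other taxon (including the outgroup).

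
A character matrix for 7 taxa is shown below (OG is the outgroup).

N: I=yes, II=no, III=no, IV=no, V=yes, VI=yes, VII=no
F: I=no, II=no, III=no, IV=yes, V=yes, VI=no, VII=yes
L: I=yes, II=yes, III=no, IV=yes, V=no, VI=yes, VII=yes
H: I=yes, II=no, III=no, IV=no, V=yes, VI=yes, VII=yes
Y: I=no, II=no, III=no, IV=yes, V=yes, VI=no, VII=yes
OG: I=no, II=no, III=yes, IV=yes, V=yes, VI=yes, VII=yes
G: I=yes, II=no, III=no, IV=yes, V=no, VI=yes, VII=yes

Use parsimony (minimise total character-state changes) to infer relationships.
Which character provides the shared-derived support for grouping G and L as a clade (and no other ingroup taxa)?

Character polarity is set by the outgroup: the derived state is whichever differs from the outgroup's state, so for III, IV, V, VI, VII the derived state is 'no', and for the remaining characters it is 'yes'.
I (derived state 'yes') is shared by G, H, L, and N — a synapomorphy uniting that clade.
II: derived state 'yes' in L only — an autapomorphy, so it tells us nothing about relationships among taxa.
III (derived state 'no') is shared by all ingroup taxa — unites the whole ingroup.
IV (derived state 'no') is shared by H and N — a synapomorphy uniting that clade.
Only G and L show the derived state 'no' for V, supporting them as a clade.
VI (derived state 'no') is shared by F and Y — a synapomorphy uniting that clade.
VII: derived state 'no' in N only — an autapomorphy, so it tells us nothing about relationships among taxa.
Most parsimonious ingroup topology: (((L,G),(H,N)),(F,Y)).
The clade {G, L} is supported by V: its derived state 'no' occurs in exactly those taxa and in no other taxon (including the outgroup).

V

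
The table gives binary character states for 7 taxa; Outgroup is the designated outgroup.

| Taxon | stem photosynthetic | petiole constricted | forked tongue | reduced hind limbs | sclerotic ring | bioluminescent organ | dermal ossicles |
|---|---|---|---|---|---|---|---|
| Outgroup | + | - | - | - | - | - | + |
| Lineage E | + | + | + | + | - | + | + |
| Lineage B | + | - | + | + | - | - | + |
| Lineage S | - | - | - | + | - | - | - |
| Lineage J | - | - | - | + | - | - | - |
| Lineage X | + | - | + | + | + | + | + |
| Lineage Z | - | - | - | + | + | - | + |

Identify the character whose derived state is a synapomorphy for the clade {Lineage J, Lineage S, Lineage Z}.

stem photosynthetic

Character polarity is set by the outgroup: the derived state is whichever differs from the outgroup's state, so for stem photosynthetic, dermal ossicles the derived state is '-', and for the remaining characters it is '+'.
Only Lineage J, Lineage S, and Lineage Z show the derived state '-' for stem photosynthetic, supporting them as a clade.
petiole constricted: derived state '+' in Lineage E only — an autapomorphy, so it tells us nothing about relationships among taxa.
forked tongue: derived state '+' in Lineage B, Lineage E, and Lineage X only — synapomorphy for {Lineage B, Lineage E, Lineage X}.
All ingroup taxa share the derived state '+' for reduced hind limbs; it defines the ingroup but does not resolve relationships within it.
sclerotic ring groups Lineage X and Lineage Z, which is incompatible with the clades supported by the remaining characters; treating it as convergent (homoplasy) costs fewer steps than any alternative tree.
Only Lineage E and Lineage X show the derived state '+' for bioluminescent organ, supporting them as a clade.
dermal ossicles: derived state '-' in Lineage J and Lineage S only — synapomorphy for {Lineage J, Lineage S}.
Most parsimonious ingroup topology: (((Lineage E,Lineage X),Lineage B),((Lineage S,Lineage J),Lineage Z)).
The clade {Lineage J, Lineage S, Lineage Z} is supported by stem photosynthetic: its derived state '-' occurs in exactly those taxa and in no other taxon (including the outgroup).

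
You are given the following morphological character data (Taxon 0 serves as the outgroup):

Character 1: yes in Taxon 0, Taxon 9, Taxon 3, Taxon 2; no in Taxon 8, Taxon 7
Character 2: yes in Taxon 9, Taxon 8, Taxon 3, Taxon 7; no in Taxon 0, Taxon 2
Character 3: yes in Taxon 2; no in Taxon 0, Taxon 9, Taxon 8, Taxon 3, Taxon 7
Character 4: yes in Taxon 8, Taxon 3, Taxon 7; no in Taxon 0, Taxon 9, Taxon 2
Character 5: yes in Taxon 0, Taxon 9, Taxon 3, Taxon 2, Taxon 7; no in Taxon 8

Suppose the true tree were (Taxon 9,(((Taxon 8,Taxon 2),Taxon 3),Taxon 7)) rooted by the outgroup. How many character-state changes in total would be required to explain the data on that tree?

8

Map each character onto (Taxon 9,(((Taxon 8,Taxon 2),Taxon 3),Taxon 7)) (rooted by Taxon 0) and count the minimum state changes it requires (Fitch parsimony):
Character 1: 2; Character 2: 2; Character 3: 1; Character 4: 2; Character 5: 1.
Total tree length = 8.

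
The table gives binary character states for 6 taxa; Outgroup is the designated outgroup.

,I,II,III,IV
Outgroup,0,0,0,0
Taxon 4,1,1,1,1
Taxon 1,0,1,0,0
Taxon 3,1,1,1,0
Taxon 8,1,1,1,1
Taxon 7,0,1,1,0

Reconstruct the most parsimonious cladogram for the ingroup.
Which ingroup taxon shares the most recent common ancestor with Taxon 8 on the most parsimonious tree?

The outgroup has state '0' for every character, so '1' is the derived state throughout.
I (derived state '1') is shared by Taxon 3, Taxon 4, and Taxon 8 — a synapomorphy uniting that clade.
All ingroup taxa share the derived state '1' for II; it defines the ingroup but does not resolve relationships within it.
Only Taxon 3, Taxon 4, Taxon 7, and Taxon 8 show the derived state '1' for III, supporting them as a clade.
IV: derived state '1' in Taxon 4 and Taxon 8 only — synapomorphy for {Taxon 4, Taxon 8}.
Most parsimonious ingroup topology: ((((Taxon 4,Taxon 8),Taxon 3),Taxon 7),Taxon 1).
Taxon 8 and Taxon 4 form a cherry on this tree, so they are sister taxa.

Taxon 4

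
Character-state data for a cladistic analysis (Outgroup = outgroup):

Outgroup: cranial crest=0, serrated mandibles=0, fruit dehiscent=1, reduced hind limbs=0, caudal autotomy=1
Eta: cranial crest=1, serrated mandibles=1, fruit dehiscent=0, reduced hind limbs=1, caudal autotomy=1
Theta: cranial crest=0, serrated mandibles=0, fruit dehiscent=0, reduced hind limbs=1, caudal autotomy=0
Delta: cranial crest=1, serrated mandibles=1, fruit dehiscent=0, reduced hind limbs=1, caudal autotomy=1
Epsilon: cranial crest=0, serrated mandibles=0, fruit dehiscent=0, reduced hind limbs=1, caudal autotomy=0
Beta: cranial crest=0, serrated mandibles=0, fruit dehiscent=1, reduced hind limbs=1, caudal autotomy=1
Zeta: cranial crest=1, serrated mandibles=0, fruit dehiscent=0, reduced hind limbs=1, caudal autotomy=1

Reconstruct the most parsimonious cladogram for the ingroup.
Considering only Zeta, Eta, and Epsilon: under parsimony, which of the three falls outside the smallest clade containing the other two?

Epsilon

Character polarity is set by the outgroup: the derived state is whichever differs from the outgroup's state, so for fruit dehiscent, caudal autotomy the derived state is '0', and for the remaining characters it is '1'.
cranial crest (derived state '1') is shared by Delta, Eta, and Zeta — a synapomorphy uniting that clade.
serrated mandibles (derived state '1') is shared by Delta and Eta — a synapomorphy uniting that clade.
Only Delta, Epsilon, Eta, Theta, and Zeta show the derived state '0' for fruit dehiscent, supporting them as a clade.
All ingroup taxa share the derived state '1' for reduced hind limbs; it defines the ingroup but does not resolve relationships within it.
caudal autotomy (derived state '0') is shared by Epsilon and Theta — a synapomorphy uniting that clade.
Most parsimonious ingroup topology: ((((Eta,Delta),Zeta),(Theta,Epsilon)),Beta).
Zeta and Eta share a more recent common ancestor with each other than either does with Epsilon, so Epsilon is the least closely related of the three.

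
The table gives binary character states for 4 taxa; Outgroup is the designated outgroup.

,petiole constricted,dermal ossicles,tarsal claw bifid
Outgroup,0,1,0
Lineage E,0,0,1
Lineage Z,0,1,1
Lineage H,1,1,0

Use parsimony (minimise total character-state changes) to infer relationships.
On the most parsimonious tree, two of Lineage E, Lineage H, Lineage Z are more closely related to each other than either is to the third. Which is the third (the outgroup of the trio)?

Lineage H

Character polarity is set by the outgroup: the derived state is whichever differs from the outgroup's state, so for dermal ossicles the derived state is '0', and for the remaining characters it is '1'.
petiole constricted: derived state '1' in Lineage H only — an autapomorphy, so it tells us nothing about relationships among taxa.
dermal ossicles: derived state '0' in Lineage E only — an autapomorphy, so it tells us nothing about relationships among taxa.
tarsal claw bifid: derived state '1' in Lineage E and Lineage Z only — synapomorphy for {Lineage E, Lineage Z}.
Most parsimonious ingroup topology: ((Lineage E,Lineage Z),Lineage H).
Lineage E and Lineage Z share a more recent common ancestor with each other than either does with Lineage H, so Lineage H is the least closely related of the three.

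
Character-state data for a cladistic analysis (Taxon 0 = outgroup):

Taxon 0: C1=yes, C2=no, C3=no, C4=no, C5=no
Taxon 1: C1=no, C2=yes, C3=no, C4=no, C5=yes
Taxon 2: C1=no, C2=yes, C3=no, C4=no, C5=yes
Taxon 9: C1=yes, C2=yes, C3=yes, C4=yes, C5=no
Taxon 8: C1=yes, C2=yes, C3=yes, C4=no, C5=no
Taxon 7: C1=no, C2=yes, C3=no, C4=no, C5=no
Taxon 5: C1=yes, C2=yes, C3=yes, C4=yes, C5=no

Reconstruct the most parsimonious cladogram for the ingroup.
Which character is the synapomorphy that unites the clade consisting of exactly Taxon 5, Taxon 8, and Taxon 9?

Character polarity is set by the outgroup: the derived state is whichever differs from the outgroup's state, so for C1 the derived state is 'no', and for the remaining characters it is 'yes'.
C1: derived state 'no' in Taxon 1, Taxon 2, and Taxon 7 only — synapomorphy for {Taxon 1, Taxon 2, Taxon 7}.
C2 (derived state 'yes') is shared by all ingroup taxa — unites the whole ingroup.
C3 (derived state 'yes') is shared by Taxon 5, Taxon 8, and Taxon 9 — a synapomorphy uniting that clade.
C4 (derived state 'yes') is shared by Taxon 5 and Taxon 9 — a synapomorphy uniting that clade.
Only Taxon 1 and Taxon 2 show the derived state 'yes' for C5, supporting them as a clade.
Most parsimonious ingroup topology: (((Taxon 1,Taxon 2),Taxon 7),((Taxon 9,Taxon 5),Taxon 8)).
The clade {Taxon 5, Taxon 8, Taxon 9} is supported by C3: its derived state 'yes' occurs in exactly those taxa and in no other taxon (including the outgroup).

C3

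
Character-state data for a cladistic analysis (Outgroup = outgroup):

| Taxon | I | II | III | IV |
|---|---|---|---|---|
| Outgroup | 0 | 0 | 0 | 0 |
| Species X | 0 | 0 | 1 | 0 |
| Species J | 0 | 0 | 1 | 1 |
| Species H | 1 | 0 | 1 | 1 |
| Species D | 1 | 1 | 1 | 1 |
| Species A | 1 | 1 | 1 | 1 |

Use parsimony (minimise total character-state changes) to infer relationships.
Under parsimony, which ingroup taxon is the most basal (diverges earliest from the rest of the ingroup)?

The outgroup has state '0' for every character, so '1' is the derived state throughout.
I (derived state '1') is shared by Species A, Species D, and Species H — a synapomorphy uniting that clade.
Only Species A and Species D show the derived state '1' for II, supporting them as a clade.
All ingroup taxa share the derived state '1' for III; it defines the ingroup but does not resolve relationships within it.
Only Species A, Species D, Species H, and Species J show the derived state '1' for IV, supporting them as a clade.
Most parsimonious ingroup topology: (Species X,(Species J,(Species H,(Species D,Species A)))).
Species X is sister to the clade containing all other ingroup taxa, so it is the earliest-diverging (most basal) ingroup lineage.

Species X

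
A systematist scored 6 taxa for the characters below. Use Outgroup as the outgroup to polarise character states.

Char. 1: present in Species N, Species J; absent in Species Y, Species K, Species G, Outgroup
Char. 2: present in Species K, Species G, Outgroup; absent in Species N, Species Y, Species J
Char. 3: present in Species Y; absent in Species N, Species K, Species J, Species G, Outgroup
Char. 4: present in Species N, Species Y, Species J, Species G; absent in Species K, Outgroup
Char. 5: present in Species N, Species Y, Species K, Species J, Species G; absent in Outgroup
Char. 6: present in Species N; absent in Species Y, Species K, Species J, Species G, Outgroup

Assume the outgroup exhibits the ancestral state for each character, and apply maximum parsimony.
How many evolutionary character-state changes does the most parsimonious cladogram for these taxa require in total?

6

Character polarity is set by the outgroup: the derived state is whichever differs from the outgroup's state, so for Char. 2 the derived state is 'absent', and for the remaining characters it is 'present'.
Only Species J and Species N show the derived state 'present' for Char. 1, supporting them as a clade.
Char. 2 (derived state 'absent') is shared by Species J, Species N, and Species Y — a synapomorphy uniting that clade.
Char. 3: derived state 'present' in Species Y only — an autapomorphy, so it tells us nothing about relationships among taxa.
Char. 4: derived state 'present' in Species G, Species J, Species N, and Species Y only — synapomorphy for {Species G, Species J, Species N, Species Y}.
All ingroup taxa share the derived state 'present' for Char. 5; it defines the ingroup but does not resolve relationships within it.
Char. 6: derived state 'present' in Species N only — an autapomorphy, so it tells us nothing about relationships among taxa.
Most parsimonious ingroup topology: ((((Species N,Species J),Species Y),Species G),Species K).
Changes per character on this tree: Char. 1: 1; Char. 2: 1; Char. 3: 1; Char. 4: 1; Char. 5: 1; Char. 6: 1.
Total = 6.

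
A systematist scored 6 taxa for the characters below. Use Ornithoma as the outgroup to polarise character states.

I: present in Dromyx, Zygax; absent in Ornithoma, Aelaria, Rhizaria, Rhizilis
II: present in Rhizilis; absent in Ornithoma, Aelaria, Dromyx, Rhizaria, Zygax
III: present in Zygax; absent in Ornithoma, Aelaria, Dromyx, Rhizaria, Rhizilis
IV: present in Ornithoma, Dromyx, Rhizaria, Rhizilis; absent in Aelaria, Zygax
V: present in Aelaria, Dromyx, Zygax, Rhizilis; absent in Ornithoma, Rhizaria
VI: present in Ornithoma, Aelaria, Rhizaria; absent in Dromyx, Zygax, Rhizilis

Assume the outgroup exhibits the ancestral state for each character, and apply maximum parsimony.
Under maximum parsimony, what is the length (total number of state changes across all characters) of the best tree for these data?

7

Character polarity is set by the outgroup: the derived state is whichever differs from the outgroup's state, so for IV, VI the derived state is 'absent', and for the remaining characters it is 'present'.
I: derived state 'present' in Dromyx and Zygax only — synapomorphy for {Dromyx, Zygax}.
II (derived state 'present') is unique to Rhizilis (autapomorphy; uninformative for grouping).
III: derived state 'present' in Zygax only — an autapomorphy, so it tells us nothing about relationships among taxa.
IV (state 'absent') occurs in Aelaria and Zygax but conflicts with the nesting implied by the other characters — most parsimoniously interpreted as homoplasy.
V: derived state 'present' in Aelaria, Dromyx, Rhizilis, and Zygax only — synapomorphy for {Aelaria, Dromyx, Rhizilis, Zygax}.
Only Dromyx, Rhizilis, and Zygax show the derived state 'absent' for VI, supporting them as a clade.
Most parsimonious ingroup topology: ((Aelaria,((Dromyx,Zygax),Rhizilis)),Rhizaria).
Changes per character on this tree: I: 1; II: 1; III: 1; IV: 2; V: 1; VI: 1.
Total = 7.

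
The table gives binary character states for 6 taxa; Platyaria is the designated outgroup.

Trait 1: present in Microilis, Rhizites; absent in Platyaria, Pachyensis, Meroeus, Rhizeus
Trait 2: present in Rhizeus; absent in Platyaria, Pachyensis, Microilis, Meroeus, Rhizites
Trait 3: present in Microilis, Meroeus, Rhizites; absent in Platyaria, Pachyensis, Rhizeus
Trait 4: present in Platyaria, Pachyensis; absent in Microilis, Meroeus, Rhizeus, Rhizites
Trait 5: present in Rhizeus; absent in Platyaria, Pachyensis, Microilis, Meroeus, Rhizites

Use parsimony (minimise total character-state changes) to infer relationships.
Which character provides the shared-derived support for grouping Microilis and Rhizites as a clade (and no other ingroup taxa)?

Trait 1

Character polarity is set by the outgroup: the derived state is whichever differs from the outgroup's state, so for Trait 4 the derived state is 'absent', and for the remaining characters it is 'present'.
Only Microilis and Rhizites show the derived state 'present' for Trait 1, supporting them as a clade.
Trait 2 (derived state 'present') is unique to Rhizeus (autapomorphy; uninformative for grouping).
Trait 3: derived state 'present' in Meroeus, Microilis, and Rhizites only — synapomorphy for {Meroeus, Microilis, Rhizites}.
Only Meroeus, Microilis, Rhizeus, and Rhizites show the derived state 'absent' for Trait 4, supporting them as a clade.
Trait 5: derived state 'present' in Rhizeus only — an autapomorphy, so it tells us nothing about relationships among taxa.
Most parsimonious ingroup topology: (Pachyensis,(((Microilis,Rhizites),Meroeus),Rhizeus)).
The clade {Microilis, Rhizites} is supported by Trait 1: its derived state 'present' occurs in exactly those taxa and in no other taxon (including the outgroup).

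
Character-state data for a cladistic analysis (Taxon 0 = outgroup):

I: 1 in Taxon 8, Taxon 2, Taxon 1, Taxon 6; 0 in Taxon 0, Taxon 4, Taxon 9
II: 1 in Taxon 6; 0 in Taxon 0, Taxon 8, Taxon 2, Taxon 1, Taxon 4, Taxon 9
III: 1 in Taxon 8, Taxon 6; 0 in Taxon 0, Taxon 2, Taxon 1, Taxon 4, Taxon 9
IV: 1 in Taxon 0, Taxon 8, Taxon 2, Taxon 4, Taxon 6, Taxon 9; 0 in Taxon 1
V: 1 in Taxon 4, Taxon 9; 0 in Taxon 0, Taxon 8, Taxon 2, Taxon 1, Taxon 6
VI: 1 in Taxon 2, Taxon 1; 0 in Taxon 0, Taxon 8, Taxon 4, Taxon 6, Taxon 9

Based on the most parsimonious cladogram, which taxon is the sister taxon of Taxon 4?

Character polarity is set by the outgroup: the derived state is whichever differs from the outgroup's state, so for IV the derived state is '0', and for the remaining characters it is '1'.
I (derived state '1') is shared by Taxon 1, Taxon 2, Taxon 6, and Taxon 8 — a synapomorphy uniting that clade.
II (derived state '1') is unique to Taxon 6 (autapomorphy; uninformative for grouping).
Only Taxon 6 and Taxon 8 show the derived state '1' for III, supporting them as a clade.
IV (derived state '0') is unique to Taxon 1 (autapomorphy; uninformative for grouping).
Only Taxon 4 and Taxon 9 show the derived state '1' for V, supporting them as a clade.
VI (derived state '1') is shared by Taxon 1 and Taxon 2 — a synapomorphy uniting that clade.
Most parsimonious ingroup topology: (((Taxon 8,Taxon 6),(Taxon 2,Taxon 1)),(Taxon 4,Taxon 9)).
Taxon 4 and Taxon 9 form a cherry on this tree, so they are sister taxa.

Taxon 9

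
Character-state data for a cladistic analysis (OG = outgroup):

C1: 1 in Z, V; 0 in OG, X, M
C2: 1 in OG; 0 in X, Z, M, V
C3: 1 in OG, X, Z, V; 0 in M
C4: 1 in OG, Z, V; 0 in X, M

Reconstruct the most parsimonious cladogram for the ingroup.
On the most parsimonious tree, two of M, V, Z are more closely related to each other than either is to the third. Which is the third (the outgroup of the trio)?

M

Character polarity is set by the outgroup: the derived state is whichever differs from the outgroup's state, so for C2, C3, C4 the derived state is '0', and for the remaining characters it is '1'.
C1 (derived state '1') is shared by V and Z — a synapomorphy uniting that clade.
C2 (derived state '0') is shared by all ingroup taxa — unites the whole ingroup.
C3: derived state '0' in M only — an autapomorphy, so it tells us nothing about relationships among taxa.
Only M and X show the derived state '0' for C4, supporting them as a clade.
Most parsimonious ingroup topology: ((X,M),(Z,V)).
V and Z share a more recent common ancestor with each other than either does with M, so M is the least closely related of the three.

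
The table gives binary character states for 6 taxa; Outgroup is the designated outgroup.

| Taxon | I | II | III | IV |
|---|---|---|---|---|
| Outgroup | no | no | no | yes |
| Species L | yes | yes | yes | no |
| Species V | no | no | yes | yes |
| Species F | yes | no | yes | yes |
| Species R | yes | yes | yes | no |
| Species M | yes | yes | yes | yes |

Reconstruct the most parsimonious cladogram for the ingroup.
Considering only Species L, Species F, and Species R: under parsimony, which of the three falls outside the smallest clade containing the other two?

Species F

Character polarity is set by the outgroup: the derived state is whichever differs from the outgroup's state, so for IV the derived state is 'no', and for the remaining characters it is 'yes'.
Only Species F, Species L, Species M, and Species R show the derived state 'yes' for I, supporting them as a clade.
II: derived state 'yes' in Species L, Species M, and Species R only — synapomorphy for {Species L, Species M, Species R}.
III (derived state 'yes') is shared by all ingroup taxa — unites the whole ingroup.
IV (derived state 'no') is shared by Species L and Species R — a synapomorphy uniting that clade.
Most parsimonious ingroup topology: ((((Species L,Species R),Species M),Species F),Species V).
Species R and Species L share a more recent common ancestor with each other than either does with Species F, so Species F is the least closely related of the three.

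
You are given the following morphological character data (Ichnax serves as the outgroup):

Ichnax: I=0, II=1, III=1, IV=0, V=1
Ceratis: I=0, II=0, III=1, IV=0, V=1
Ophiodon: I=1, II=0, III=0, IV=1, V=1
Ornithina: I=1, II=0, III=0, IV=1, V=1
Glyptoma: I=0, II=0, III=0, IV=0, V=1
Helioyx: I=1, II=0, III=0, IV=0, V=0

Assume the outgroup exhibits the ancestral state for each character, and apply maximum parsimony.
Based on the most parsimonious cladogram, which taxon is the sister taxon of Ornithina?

Character polarity is set by the outgroup: the derived state is whichever differs from the outgroup's state, so for II, III, V the derived state is '0', and for the remaining characters it is '1'.
Only Helioyx, Ophiodon, and Ornithina show the derived state '1' for I, supporting them as a clade.
II (derived state '0') is shared by all ingroup taxa — unites the whole ingroup.
III: derived state '0' in Glyptoma, Helioyx, Ophiodon, and Ornithina only — synapomorphy for {Glyptoma, Helioyx, Ophiodon, Ornithina}.
IV (derived state '1') is shared by Ophiodon and Ornithina — a synapomorphy uniting that clade.
V: derived state '0' in Helioyx only — an autapomorphy, so it tells us nothing about relationships among taxa.
Most parsimonious ingroup topology: (Ceratis,(((Ophiodon,Ornithina),Helioyx),Glyptoma)).
Ornithina and Ophiodon form a cherry on this tree, so they are sister taxa.

Ophiodon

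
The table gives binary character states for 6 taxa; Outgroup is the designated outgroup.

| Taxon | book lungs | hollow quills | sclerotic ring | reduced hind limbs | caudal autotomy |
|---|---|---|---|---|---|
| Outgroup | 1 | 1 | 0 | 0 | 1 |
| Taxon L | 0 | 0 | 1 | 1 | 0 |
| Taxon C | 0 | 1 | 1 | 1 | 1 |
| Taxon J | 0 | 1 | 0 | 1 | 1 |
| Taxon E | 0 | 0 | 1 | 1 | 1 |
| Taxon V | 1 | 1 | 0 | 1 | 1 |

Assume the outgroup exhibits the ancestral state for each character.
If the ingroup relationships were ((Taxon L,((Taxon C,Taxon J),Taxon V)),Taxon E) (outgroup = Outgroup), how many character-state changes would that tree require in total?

9

Map each character onto ((Taxon L,((Taxon C,Taxon J),Taxon V)),Taxon E) (rooted by Outgroup) and count the minimum state changes it requires (Fitch parsimony):
book lungs: 2; hollow quills: 2; sclerotic ring: 3; reduced hind limbs: 1; caudal autotomy: 1.
Total tree length = 9.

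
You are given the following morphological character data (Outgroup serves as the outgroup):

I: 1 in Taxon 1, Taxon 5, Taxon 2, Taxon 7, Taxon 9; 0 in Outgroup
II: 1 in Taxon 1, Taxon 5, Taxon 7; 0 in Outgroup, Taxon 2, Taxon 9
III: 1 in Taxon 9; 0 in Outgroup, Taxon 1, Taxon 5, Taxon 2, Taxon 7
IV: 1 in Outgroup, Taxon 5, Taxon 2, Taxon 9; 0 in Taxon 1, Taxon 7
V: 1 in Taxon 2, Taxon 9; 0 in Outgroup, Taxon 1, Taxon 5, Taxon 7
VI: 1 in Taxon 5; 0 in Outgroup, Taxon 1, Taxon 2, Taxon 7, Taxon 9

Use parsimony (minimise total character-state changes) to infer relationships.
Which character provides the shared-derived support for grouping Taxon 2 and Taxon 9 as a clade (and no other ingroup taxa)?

V

Character polarity is set by the outgroup: the derived state is whichever differs from the outgroup's state, so for IV the derived state is '0', and for the remaining characters it is '1'.
All ingroup taxa share the derived state '1' for I; it defines the ingroup but does not resolve relationships within it.
II: derived state '1' in Taxon 1, Taxon 5, and Taxon 7 only — synapomorphy for {Taxon 1, Taxon 5, Taxon 7}.
III (derived state '1') is unique to Taxon 9 (autapomorphy; uninformative for grouping).
IV: derived state '0' in Taxon 1 and Taxon 7 only — synapomorphy for {Taxon 1, Taxon 7}.
V (derived state '1') is shared by Taxon 2 and Taxon 9 — a synapomorphy uniting that clade.
VI: derived state '1' in Taxon 5 only — an autapomorphy, so it tells us nothing about relationships among taxa.
Most parsimonious ingroup topology: (((Taxon 1,Taxon 7),Taxon 5),(Taxon 2,Taxon 9)).
The clade {Taxon 2, Taxon 9} is supported by V: its derived state '1' occurs in exactly those taxa and in no other taxon (including the outgroup).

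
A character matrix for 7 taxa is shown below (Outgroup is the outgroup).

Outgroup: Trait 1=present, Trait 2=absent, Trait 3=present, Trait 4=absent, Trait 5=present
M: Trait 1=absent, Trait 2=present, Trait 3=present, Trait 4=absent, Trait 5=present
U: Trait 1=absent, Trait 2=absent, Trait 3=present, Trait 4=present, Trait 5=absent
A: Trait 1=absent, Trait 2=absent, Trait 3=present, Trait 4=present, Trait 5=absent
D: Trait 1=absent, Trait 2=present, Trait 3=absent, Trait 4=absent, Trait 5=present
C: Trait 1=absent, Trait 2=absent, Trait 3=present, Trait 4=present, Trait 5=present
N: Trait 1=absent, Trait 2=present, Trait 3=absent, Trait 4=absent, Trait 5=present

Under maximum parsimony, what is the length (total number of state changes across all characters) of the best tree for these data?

5

Character polarity is set by the outgroup: the derived state is whichever differs from the outgroup's state, so for Trait 1, Trait 3, Trait 5 the derived state is 'absent', and for the remaining characters it is 'present'.
All ingroup taxa share the derived state 'absent' for Trait 1; it defines the ingroup but does not resolve relationships within it.
Only D, M, and N show the derived state 'present' for Trait 2, supporting them as a clade.
Trait 3 (derived state 'absent') is shared by D and N — a synapomorphy uniting that clade.
Only A, C, and U show the derived state 'present' for Trait 4, supporting them as a clade.
Trait 5: derived state 'absent' in A and U only — synapomorphy for {A, U}.
Most parsimonious ingroup topology: ((M,(D,N)),((U,A),C)).
Changes per character on this tree: Trait 1: 1; Trait 2: 1; Trait 3: 1; Trait 4: 1; Trait 5: 1.
Total = 5.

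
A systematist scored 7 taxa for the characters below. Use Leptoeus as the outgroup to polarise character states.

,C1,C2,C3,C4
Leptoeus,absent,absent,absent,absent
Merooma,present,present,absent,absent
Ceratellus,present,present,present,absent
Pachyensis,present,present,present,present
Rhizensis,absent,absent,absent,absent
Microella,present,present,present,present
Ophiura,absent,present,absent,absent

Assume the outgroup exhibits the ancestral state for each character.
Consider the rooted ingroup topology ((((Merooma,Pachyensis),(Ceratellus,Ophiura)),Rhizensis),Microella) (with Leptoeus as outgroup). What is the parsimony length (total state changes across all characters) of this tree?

10

Map each character onto ((((Merooma,Pachyensis),(Ceratellus,Ophiura)),Rhizensis),Microella) (rooted by Leptoeus) and count the minimum state changes it requires (Fitch parsimony):
C1: 3; C2: 2; C3: 3; C4: 2.
Total tree length = 10.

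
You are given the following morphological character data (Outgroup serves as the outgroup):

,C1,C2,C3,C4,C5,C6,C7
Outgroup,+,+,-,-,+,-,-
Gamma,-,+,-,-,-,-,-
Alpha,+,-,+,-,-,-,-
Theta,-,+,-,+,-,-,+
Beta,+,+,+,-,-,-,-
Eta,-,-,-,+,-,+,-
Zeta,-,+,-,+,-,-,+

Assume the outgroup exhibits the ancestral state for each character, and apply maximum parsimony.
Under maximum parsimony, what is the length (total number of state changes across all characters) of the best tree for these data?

8

Character polarity is set by the outgroup: the derived state is whichever differs from the outgroup's state, so for C1, C2, C5 the derived state is '-', and for the remaining characters it is '+'.
C1: derived state '-' in Eta, Gamma, Theta, and Zeta only — synapomorphy for {Eta, Gamma, Theta, Zeta}.
C2 (state '-') occurs in Alpha and Eta but conflicts with the nesting implied by the other characters — most parsimoniously interpreted as homoplasy.
C3: derived state '+' in Alpha and Beta only — synapomorphy for {Alpha, Beta}.
Only Eta, Theta, and Zeta show the derived state '+' for C4, supporting them as a clade.
All ingroup taxa share the derived state '-' for C5; it defines the ingroup but does not resolve relationships within it.
C6 (derived state '+') is unique to Eta (autapomorphy; uninformative for grouping).
C7: derived state '+' in Theta and Zeta only — synapomorphy for {Theta, Zeta}.
Most parsimonious ingroup topology: ((Gamma,((Theta,Zeta),Eta)),(Alpha,Beta)).
Changes per character on this tree: C1: 1; C2: 2; C3: 1; C4: 1; C5: 1; C6: 1; C7: 1.
Total = 8.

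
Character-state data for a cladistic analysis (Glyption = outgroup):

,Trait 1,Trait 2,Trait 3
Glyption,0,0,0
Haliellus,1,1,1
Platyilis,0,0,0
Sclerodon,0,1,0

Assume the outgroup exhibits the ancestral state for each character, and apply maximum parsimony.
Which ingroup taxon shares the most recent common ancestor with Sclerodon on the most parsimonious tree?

Haliellus

The outgroup has state '0' for every character, so '1' is the derived state throughout.
Trait 1: derived state '1' in Haliellus only — an autapomorphy, so it tells us nothing about relationships among taxa.
Trait 2 (derived state '1') is shared by Haliellus and Sclerodon — a synapomorphy uniting that clade.
Trait 3 (derived state '1') is unique to Haliellus (autapomorphy; uninformative for grouping).
Most parsimonious ingroup topology: ((Sclerodon,Haliellus),Platyilis).
Sclerodon and Haliellus form a cherry on this tree, so they are sister taxa.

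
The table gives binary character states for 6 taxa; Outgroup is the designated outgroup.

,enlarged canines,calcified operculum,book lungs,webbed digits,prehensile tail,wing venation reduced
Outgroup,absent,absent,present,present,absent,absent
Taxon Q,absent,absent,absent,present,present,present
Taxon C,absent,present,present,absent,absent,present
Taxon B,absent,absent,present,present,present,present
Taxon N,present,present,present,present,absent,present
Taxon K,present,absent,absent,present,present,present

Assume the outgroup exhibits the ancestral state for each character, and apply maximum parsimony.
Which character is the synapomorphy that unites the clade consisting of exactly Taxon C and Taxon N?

calcified operculum

Character polarity is set by the outgroup: the derived state is whichever differs from the outgroup's state, so for book lungs, webbed digits the derived state is 'absent', and for the remaining characters it is 'present'.
enlarged canines groups Taxon K and Taxon N, which is incompatible with the clades supported by the remaining characters; treating it as convergent (homoplasy) costs fewer steps than any alternative tree.
calcified operculum (derived state 'present') is shared by Taxon C and Taxon N — a synapomorphy uniting that clade.
book lungs: derived state 'absent' in Taxon K and Taxon Q only — synapomorphy for {Taxon K, Taxon Q}.
webbed digits (derived state 'absent') is unique to Taxon C (autapomorphy; uninformative for grouping).
prehensile tail (derived state 'present') is shared by Taxon B, Taxon K, and Taxon Q — a synapomorphy uniting that clade.
wing venation reduced (derived state 'present') is shared by all ingroup taxa — unites the whole ingroup.
Most parsimonious ingroup topology: (((Taxon Q,Taxon K),Taxon B),(Taxon C,Taxon N)).
The clade {Taxon C, Taxon N} is supported by calcified operculum: its derived state 'present' occurs in exactly those taxa and in no other taxon (including the outgroup).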